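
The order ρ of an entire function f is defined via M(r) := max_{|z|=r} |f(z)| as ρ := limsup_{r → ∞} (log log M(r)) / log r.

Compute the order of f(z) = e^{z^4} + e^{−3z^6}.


Each summand is entire of order 4 and 6 respectively (as in the single-exponential case). The order of a sum is at most the max of the orders, so ρ ≤ 6. For the lower bound: on |z|=r choose arg z so that -3z^6 is real positive; then |e^{-3z^6}| = e^{3r^6} while |e^{1z^4}| ≤ e^{1r^4} = o(e^{3r^6}). So |f| ≥ e^{3r^6}(1 − o(1)) and ρ ≥ 6. Hence ρ = max(4, 6) = 6.
Therefore ρ = 6.

Order ρ = 6.


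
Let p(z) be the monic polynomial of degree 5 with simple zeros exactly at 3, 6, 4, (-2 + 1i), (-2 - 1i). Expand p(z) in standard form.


The polynomial is p(z) = ∏_{α ∈ S} (z − α), where S = {3, 6, 4, (-2 + 1i), (-2 - 1i)}.
Expanding the product yields: p(z) = z^5 -9·z^4 + 7·z^3 + 79·z^2 -18·z -360.
Note conjugate pairs combine to real quadratics: (z − (-2+1i))(z − (-2−1i)) = z² + 4z + 5.
The resulting polynomial has degree 5 and real coefficients as required.

p(z) = z^5 -9·z^4 + 7·z^3 + 79·z^2 -18·z -360.


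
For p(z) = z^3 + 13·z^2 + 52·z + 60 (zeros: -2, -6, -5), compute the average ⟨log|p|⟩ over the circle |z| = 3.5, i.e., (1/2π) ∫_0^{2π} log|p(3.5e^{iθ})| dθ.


Zeros: -6, -5, -2; r = 3.5.
Inside |z| < r: -2. Outside (|z| ≥ r): -6, -5.
p(0) = 60, so log|p(0)| = log(60) = 4.0943.
Apply Jensen: I(r) = log|p(0)| + Σ_k log(r/|z_k|), summed over zeros inside |z| < r.
  log(r/|z_k|) for z_k = -2: log(3.5/2) = 0.5596
  Outside zeros (-6, -5) contribute nothing to the Jensen sum.
Sum over inside zeros: 0.5596.
I(r) = log|p(0)| + (inside sum) = 4.0943 + 0.5596 = 4.6540.
Note: since some zeros are outside |z| ≤ r, the simplified n·log(r) form does NOT apply — only the inside zeros contribute.

I(r) ≈ 4.6540.


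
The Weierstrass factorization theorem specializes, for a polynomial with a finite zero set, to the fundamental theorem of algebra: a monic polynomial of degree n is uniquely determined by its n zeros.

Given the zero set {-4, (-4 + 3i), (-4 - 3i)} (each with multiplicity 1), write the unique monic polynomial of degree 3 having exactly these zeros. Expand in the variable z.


The polynomial is p(z) = ∏_{α ∈ S} (z − α), where S = {-4, (-4 + 3i), (-4 - 3i)}.
Expanding the product yields: p(z) = z^3 + 12·z^2 + 57·z + 100.
Note conjugate pairs combine to real quadratics: (z − (-4+3i))(z − (-4−3i)) = z² + 8z + 25.
The resulting polynomial has degree 3 and real coefficients as required.

p(z) = z^3 + 12·z^2 + 57·z + 100.


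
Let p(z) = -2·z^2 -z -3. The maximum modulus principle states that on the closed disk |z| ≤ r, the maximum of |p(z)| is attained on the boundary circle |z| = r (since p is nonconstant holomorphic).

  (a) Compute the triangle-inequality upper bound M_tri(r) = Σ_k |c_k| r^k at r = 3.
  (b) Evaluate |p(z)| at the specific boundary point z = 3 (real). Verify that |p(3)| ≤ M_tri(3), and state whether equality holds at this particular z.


Coefficients: c_0 = -3, c_1 = -1, c_2 = -2. Radius r = 3.
Part (a). Triangle bound: M_tri(r) = Σ_k |c_k| r^k
  = |-3|·3^0 + |-1|·3^1 + |-2|·3^2
  = 3 + 3 + 18 = 24.
This bounds M(r) := max_{|z|=r} |p(z)| from above; equality holds iff all terms c_k z^k can be made to align in phase at a single z on |z|=r.
Part (b). At z = 3 (real, on the circle |z| = r):
  p(3) = (-3)·3^0 + (-1)·3^1 + (-2)·3^2 = -24.
  |p(3)| = 24.
Since all nonzero coefficients share the same sign, |p(3)| = 24 = M_tri(3); the triangle bound is attained at z = 3, so in fact M(r) = 24.

M_tri(3) = 24; |p(3)| = 24; equality at z=3: yes.


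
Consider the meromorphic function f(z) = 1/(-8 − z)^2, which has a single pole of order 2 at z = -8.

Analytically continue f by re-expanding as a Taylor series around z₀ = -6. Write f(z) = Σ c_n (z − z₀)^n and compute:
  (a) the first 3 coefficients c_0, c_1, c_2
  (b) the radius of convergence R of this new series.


Let w = z − z₀, so z = z₀ + w.
Then -8 − z = -8 − (z₀ + w) = (-8 − z₀) − w = -2 − w.
f(z) = 1/(-2 − w)^2 = (1/(-2)^2) · (1 − w/(-2))^{−2}.
By the binomial series (1−u)^{−2} = Σ_{n≥0} C(n+1, 1) u^n for |u|<1, with u = w/(-2):
  c_n = C(n+1, 1) / (-2)^(n+2).
  c_0 = 1/(-2)^2 = 1/4.
  c_1 = 2/(-2)^3 = -1/4.
  c_2 = 3/(-2)^4 = 3/16.
The series is valid for |w/d| < 1, i.e. |z − z₀| < |d|.
Radius of convergence: R = |-8 − z₀| = |-2| = 2 (distance from z₀ to the singularity z = -8).

c_0 = 1/4, c_1 = -1/4, c_2 = 3/16; R = 2.


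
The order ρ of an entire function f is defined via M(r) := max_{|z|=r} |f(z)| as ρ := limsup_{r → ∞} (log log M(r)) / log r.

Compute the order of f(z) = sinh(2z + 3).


sinh(w) is a linear combination of e^{iw} and e^{−iw} (or e^w, e^{−w} in the hyperbolic case), so |sinh(w)| ≤ e^{|w|}. With w = 2z + 3, |w| ≤ 2|z| + 3 = 2r + 3 on |z| = r, giving M(r) ≤ e^{2r + 3}, so ρ ≤ 1. On a suitable ray (z = it for sin/cos; z = t for sinh/cosh, t real → ∞), |sinh(2z + 3)| grows like e^{2|t|}/2, so ρ ≥ 1. Hence ρ = 1.
Therefore ρ = 1.

Order ρ = 1.


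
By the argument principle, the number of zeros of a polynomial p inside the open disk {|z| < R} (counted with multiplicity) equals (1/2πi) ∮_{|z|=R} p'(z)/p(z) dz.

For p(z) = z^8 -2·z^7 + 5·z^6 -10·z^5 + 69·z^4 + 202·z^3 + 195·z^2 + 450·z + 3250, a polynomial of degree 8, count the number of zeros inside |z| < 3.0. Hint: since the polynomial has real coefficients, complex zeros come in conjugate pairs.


The zeros of p are: (1 + 2i), (1 - 2i), (-2 + 1i), (-2 - 1i), (3 + 2i), (3 - 2i), (-1 + 3i), (-1 - 3i).
Their magnitudes are: 2.236, 2.236, 2.236, 2.236, 3.606, 3.606, 3.162, 3.162.
Zeros with |z| < R = 3.0: (1 + 2i), (1 - 2i), (-2 + 1i), (-2 - 1i).
Count = 4.
By the argument principle, (1/2πi) ∮_{|z|=R} p'(z)/p(z) dz equals exactly this count.

Number of zeros inside |z| < 3.0: 4.


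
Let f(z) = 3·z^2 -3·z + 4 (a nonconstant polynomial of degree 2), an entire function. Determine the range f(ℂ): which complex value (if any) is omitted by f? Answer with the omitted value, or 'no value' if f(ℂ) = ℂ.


Little Picard bounds the complement of f(ℂ) to at most one point.
For every w ∈ ℂ, the equation p(z) − w = 0 is a nonconstant polynomial in z and hence has at least one root by the fundamental theorem of algebra. So p is surjective onto ℂ, omitting no value.

Omitted value: no value.


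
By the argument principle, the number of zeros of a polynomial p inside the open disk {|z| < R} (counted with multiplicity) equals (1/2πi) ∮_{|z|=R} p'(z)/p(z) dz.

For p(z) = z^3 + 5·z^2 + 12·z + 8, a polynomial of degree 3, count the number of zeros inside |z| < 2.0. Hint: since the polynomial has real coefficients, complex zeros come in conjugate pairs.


The zeros of p are: (-2 + 2i), (-2 - 2i), -1.
Their magnitudes are: 2.828, 2.828, 1.
Zeros with |z| < R = 2.0: -1.
Count = 1.
By the argument principle, (1/2πi) ∮_{|z|=R} p'(z)/p(z) dz equals exactly this count.

Number of zeros inside |z| < 2.0: 1.


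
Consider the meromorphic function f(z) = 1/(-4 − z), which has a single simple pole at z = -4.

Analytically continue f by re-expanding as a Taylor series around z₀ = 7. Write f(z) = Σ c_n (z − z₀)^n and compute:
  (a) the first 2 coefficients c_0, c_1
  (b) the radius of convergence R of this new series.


Let w = z − z₀, so z = z₀ + w.
Then -4 − z = -4 − (z₀ + w) = (-4 − z₀) − w = -11 − w.
f(z) = 1/(-11 − w) = (1/(-11)) · 1/(1 − w/(-11)) = Σ_{n≥0} w^n / (-11)^(n+1).
So c_n = 1/(-11)^(n+1):
  c_0 = 1/(-11)^1 = -1/11.
  c_1 = 1/(-11)^2 = 1/121.
The series is valid for |w/d| < 1, i.e. |z − z₀| < |d|.
Radius of convergence: R = |-4 − z₀| = |-11| = 11 (distance from z₀ to the singularity z = -4).

c_0 = -1/11, c_1 = 1/121; R = 11.


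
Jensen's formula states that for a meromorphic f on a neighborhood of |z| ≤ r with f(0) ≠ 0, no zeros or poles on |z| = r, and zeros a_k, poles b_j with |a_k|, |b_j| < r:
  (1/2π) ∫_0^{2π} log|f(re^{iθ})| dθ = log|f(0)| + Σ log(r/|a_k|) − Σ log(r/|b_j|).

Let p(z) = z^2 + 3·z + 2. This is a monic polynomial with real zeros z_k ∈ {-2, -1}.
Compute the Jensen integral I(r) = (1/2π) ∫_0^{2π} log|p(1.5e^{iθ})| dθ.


Zeros: -2, -1; r = 1.5.
Inside |z| < r: -1. Outside (|z| ≥ r): -2.
p(0) = 2, so log|p(0)| = log(2) = 0.6931.
Apply Jensen: I(r) = log|p(0)| + Σ_k log(r/|z_k|), summed over zeros inside |z| < r.
  log(r/|z_k|) for z_k = -1: log(1.5/1) = 0.4055
  Outside zeros (-2) contribute nothing to the Jensen sum.
Sum over inside zeros: 0.4055.
I(r) = log|p(0)| + (inside sum) = 0.6931 + 0.4055 = 1.0986.
Note: since some zeros are outside |z| ≤ r, the simplified n·log(r) form does NOT apply — only the inside zeros contribute.

I(r) ≈ 1.0986.


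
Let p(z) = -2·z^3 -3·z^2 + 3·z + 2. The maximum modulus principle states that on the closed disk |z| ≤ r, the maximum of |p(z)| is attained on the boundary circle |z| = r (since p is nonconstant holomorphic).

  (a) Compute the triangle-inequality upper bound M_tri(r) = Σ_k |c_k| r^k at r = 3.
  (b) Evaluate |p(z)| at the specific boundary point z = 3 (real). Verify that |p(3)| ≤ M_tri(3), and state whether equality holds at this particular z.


Coefficients: c_0 = 2, c_1 = 3, c_2 = -3, c_3 = -2. Radius r = 3.
Part (a). Triangle bound: M_tri(r) = Σ_k |c_k| r^k
  = |2|·3^0 + |3|·3^1 + |-3|·3^2 + |-2|·3^3
  = 2 + 9 + 27 + 54 = 92.
This bounds M(r) := max_{|z|=r} |p(z)| from above; equality holds iff all terms c_k z^k can be made to align in phase at a single z on |z|=r.
Part (b). At z = 3 (real, on the circle |z| = r):
  p(3) = (2)·3^0 + (3)·3^1 + (-3)·3^2 + (-2)·3^3 = -70.
  |p(3)| = 70.
Check: |p(3)| = 70 ≤ 92 = M_tri(3). ✓ Equality does not hold at z = 3 (the coefficients have mixed signs, so the terms do not all align in phase there).

M_tri(3) = 92; |p(3)| = 70; equality at z=3: no.


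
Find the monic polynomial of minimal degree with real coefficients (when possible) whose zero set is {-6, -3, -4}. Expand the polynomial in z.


The polynomial is p(z) = ∏_{α ∈ S} (z − α), where S = {-6, -3, -4}.
Expanding the product yields: p(z) = z^3 + 13·z^2 + 54·z + 72.
The resulting polynomial has degree 3 and real coefficients as required.

p(z) = z^3 + 13·z^2 + 54·z + 72.


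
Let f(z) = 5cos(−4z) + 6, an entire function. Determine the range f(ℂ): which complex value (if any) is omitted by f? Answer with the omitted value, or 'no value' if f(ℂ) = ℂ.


Little Picard bounds the complement of f(ℂ) to at most one point.
cos is entire and surjective onto ℂ: for every w ∈ ℂ, cos(ζ) = w has a solution ζ ∈ ℂ (e.g., via the complex inverse arccos). With ζ = −4z this gives z = ζ/(-4). Then 5·cos(−4z) takes every value in 5·ℂ = ℂ, and adding 6 is a bijection of ℂ. So f is surjective and omits no value. (Note: only on the real line is cos bounded by [−1, 1].)

Omitted value: no value.


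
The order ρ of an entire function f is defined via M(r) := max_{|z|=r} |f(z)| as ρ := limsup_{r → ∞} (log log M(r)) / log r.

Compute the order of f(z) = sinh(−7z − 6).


sinh(w) is a linear combination of e^{iw} and e^{−iw} (or e^w, e^{−w} in the hyperbolic case), so |sinh(w)| ≤ e^{|w|}. With w = −7z − 6, |w| ≤ 7|z| + 6 = 7r + 6 on |z| = r, giving M(r) ≤ e^{7r + 6}, so ρ ≤ 1. On a suitable ray (z = it for sin/cos; z = t for sinh/cosh, t real → ∞), |sinh(−7z − 6)| grows like e^{7|t|}/2, so ρ ≥ 1. Hence ρ = 1.
Therefore ρ = 1.

Order ρ = 1.


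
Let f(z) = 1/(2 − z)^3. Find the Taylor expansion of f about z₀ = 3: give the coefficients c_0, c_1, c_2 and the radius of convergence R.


Let w = z − z₀, so z = z₀ + w.
Then 2 − z = 2 − (z₀ + w) = (2 − z₀) − w = -1 − w.
f(z) = 1/(-1 − w)^3 = (1/(-1)^3) · (1 − w/(-1))^{−3}.
By the binomial series (1−u)^{−3} = Σ_{n≥0} C(n+2, 2) u^n for |u|<1, with u = w/(-1):
  c_n = C(n+2, 2) / (-1)^(n+3).
  c_0 = 1/(-1)^3 = -1.
  c_1 = 3/(-1)^4 = 3.
  c_2 = 6/(-1)^5 = -6.
The series is valid for |w/d| < 1, i.e. |z − z₀| < |d|.
Radius of convergence: R = |2 − z₀| = |-1| = 1 (distance from z₀ to the singularity z = 2).

c_0 = -1, c_1 = 3, c_2 = -6; R = 1.


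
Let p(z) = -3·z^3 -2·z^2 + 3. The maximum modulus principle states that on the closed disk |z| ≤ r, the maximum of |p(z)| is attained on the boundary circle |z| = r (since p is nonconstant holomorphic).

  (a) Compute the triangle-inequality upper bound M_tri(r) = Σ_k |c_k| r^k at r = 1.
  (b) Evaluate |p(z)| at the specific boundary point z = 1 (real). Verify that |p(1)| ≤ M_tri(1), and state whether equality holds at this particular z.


Coefficients: c_0 = 3, c_1 = 0, c_2 = -2, c_3 = -3. Radius r = 1.
Part (a). Triangle bound: M_tri(r) = Σ_k |c_k| r^k
  = |3|·1^0 + |0|·1^1 + |-2|·1^2 + |-3|·1^3
  = 3 + 0 + 2 + 3 = 8.
This bounds M(r) := max_{|z|=r} |p(z)| from above; equality holds iff all terms c_k z^k can be made to align in phase at a single z on |z|=r.
Part (b). At z = 1 (real, on the circle |z| = r):
  p(1) = (3)·1^0 + (0)·1^1 + (-2)·1^2 + (-3)·1^3 = -2.
  |p(1)| = 2.
Check: |p(1)| = 2 ≤ 8 = M_tri(1). ✓ Equality does not hold at z = 1 (the coefficients have mixed signs, so the terms do not all align in phase there).

M_tri(1) = 8; |p(1)| = 2; equality at z=1: no.


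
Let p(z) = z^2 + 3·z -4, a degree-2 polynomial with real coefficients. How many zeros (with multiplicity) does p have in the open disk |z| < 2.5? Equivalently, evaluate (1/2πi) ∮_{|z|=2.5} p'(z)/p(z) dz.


The zeros of p are: -4, 1.
Their magnitudes are: 4, 1.
Zeros with |z| < R = 2.5: 1.
Count = 1.
By the argument principle, (1/2πi) ∮_{|z|=R} p'(z)/p(z) dz equals exactly this count.

Number of zeros inside |z| < 2.5: 1.


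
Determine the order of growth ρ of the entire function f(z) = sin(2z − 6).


sin(w) is a linear combination of e^{iw} and e^{−iw} (or e^w, e^{−w} in the hyperbolic case), so |sin(w)| ≤ e^{|w|}. With w = 2z − 6, |w| ≤ 2|z| + 6 = 2r + 6 on |z| = r, giving M(r) ≤ e^{2r + 6}, so ρ ≤ 1. On a suitable ray (z = it for sin/cos; z = t for sinh/cosh, t real → ∞), |sin(2z − 6)| grows like e^{2|t|}/2, so ρ ≥ 1. Hence ρ = 1.
Therefore ρ = 1.

Order ρ = 1.


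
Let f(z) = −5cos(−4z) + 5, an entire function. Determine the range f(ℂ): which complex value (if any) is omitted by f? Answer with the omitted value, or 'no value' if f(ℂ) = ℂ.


Little Picard bounds the complement of f(ℂ) to at most one point.
cos is entire and surjective onto ℂ: for every w ∈ ℂ, cos(ζ) = w has a solution ζ ∈ ℂ (e.g., via the complex inverse arccos). With ζ = −4z this gives z = ζ/(-4). Then -5·cos(−4z) takes every value in -5·ℂ = ℂ, and adding 5 is a bijection of ℂ. So f is surjective and omits no value. (Note: only on the real line is cos bounded by [−1, 1].)

Omitted value: no value.


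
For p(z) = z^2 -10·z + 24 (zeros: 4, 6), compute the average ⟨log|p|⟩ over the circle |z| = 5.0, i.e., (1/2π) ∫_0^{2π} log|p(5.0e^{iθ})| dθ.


Zeros: 4, 6; r = 5.0.
Inside |z| < r: 4. Outside (|z| ≥ r): 6.
p(0) = 24, so log|p(0)| = log(24) = 3.1781.
Apply Jensen: I(r) = log|p(0)| + Σ_k log(r/|z_k|), summed over zeros inside |z| < r.
  log(r/|z_k|) for z_k = 4: log(5.0/4) = 0.2231
  Outside zeros (6) contribute nothing to the Jensen sum.
Sum over inside zeros: 0.2231.
I(r) = log|p(0)| + (inside sum) = 3.1781 + 0.2231 = 3.4012.
Note: since some zeros are outside |z| ≤ r, the simplified n·log(r) form does NOT apply — only the inside zeros contribute.

I(r) ≈ 3.4012.


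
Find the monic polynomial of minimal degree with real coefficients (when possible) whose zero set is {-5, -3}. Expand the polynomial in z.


The polynomial is p(z) = ∏_{α ∈ S} (z − α), where S = {-5, -3}.
Expanding the product yields: p(z) = z^2 + 8·z + 15.
The resulting polynomial has degree 2 and real coefficients as required.

p(z) = z^2 + 8·z + 15.


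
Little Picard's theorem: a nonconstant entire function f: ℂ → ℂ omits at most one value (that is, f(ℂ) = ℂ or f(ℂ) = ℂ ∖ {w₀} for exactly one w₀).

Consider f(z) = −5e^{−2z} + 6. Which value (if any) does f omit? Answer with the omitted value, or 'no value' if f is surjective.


Little Picard bounds the complement of f(ℂ) to at most one point.
e^{−2z} is never zero on ℂ, so -5·e^{−2z} takes every value in ℂ ∖ {0}. Adding 6 shifts the range to ℂ ∖ {6}. Thus f omits exactly the value 6.

Omitted value: 6.


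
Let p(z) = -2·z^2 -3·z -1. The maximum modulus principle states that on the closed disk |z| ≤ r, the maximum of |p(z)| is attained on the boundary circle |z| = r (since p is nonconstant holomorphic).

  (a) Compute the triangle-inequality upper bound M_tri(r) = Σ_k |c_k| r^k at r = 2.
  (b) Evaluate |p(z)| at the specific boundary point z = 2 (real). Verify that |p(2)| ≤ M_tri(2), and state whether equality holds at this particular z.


Coefficients: c_0 = -1, c_1 = -3, c_2 = -2. Radius r = 2.
Part (a). Triangle bound: M_tri(r) = Σ_k |c_k| r^k
  = |-1|·2^0 + |-3|·2^1 + |-2|·2^2
  = 1 + 6 + 8 = 15.
This bounds M(r) := max_{|z|=r} |p(z)| from above; equality holds iff all terms c_k z^k can be made to align in phase at a single z on |z|=r.
Part (b). At z = 2 (real, on the circle |z| = r):
  p(2) = (-1)·2^0 + (-3)·2^1 + (-2)·2^2 = -15.
  |p(2)| = 15.
Since all nonzero coefficients share the same sign, |p(2)| = 15 = M_tri(2); the triangle bound is attained at z = 2, so in fact M(r) = 15.

M_tri(2) = 15; |p(2)| = 15; equality at z=2: yes.


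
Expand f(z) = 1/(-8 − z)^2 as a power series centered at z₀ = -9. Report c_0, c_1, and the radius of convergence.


Let w = z − z₀, so z = z₀ + w.
Then -8 − z = -8 − (z₀ + w) = (-8 − z₀) − w = 1 − w.
f(z) = 1/(1 − w)^2 = (1/(1)^2) · (1 − w/(1))^{−2}.
By the binomial series (1−u)^{−2} = Σ_{n≥0} C(n+1, 1) u^n for |u|<1, with u = w/(1):
  c_n = C(n+1, 1) / (1)^(n+2).
  c_0 = 1/(1)^2 = 1.
  c_1 = 2/(1)^3 = 2.
The series is valid for |w/d| < 1, i.e. |z − z₀| < |d|.
Radius of convergence: R = |-8 − z₀| = |1| = 1 (distance from z₀ to the singularity z = -8).

c_0 = 1, c_1 = 2; R = 1.


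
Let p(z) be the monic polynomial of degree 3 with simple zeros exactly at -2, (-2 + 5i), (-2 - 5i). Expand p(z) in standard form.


The polynomial is p(z) = ∏_{α ∈ S} (z − α), where S = {-2, (-2 + 5i), (-2 - 5i)}.
Expanding the product yields: p(z) = z^3 + 6·z^2 + 37·z + 58.
Note conjugate pairs combine to real quadratics: (z − (-2+5i))(z − (-2−5i)) = z² + 4z + 29.
The resulting polynomial has degree 3 and real coefficients as required.

p(z) = z^3 + 6·z^2 + 37·z + 58.


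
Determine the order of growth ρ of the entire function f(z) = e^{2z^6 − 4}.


|e^{2z^6 − 4}| = e^{Re(2·z^6) + -4} ≤ e^{2|z|^6 + -4} = e^{2r^6 + -4} on |z| = r, so ρ ≤ 6. Choosing z on |z|=r so that 2·z^6 is real positive (always possible by picking arg z appropriately) gives |f(z)| = e^{2r^6 + -4}, matching the bound. The additive constant -4 does not affect log log M(r) ~ 6·log r. Hence ρ = 6.
Therefore ρ = 6.

Order ρ = 6.


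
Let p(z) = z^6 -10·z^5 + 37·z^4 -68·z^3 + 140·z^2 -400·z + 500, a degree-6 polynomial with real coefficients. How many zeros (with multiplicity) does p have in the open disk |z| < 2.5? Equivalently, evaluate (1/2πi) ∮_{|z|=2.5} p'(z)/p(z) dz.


The zeros of p are: (3 + 1i), (3 - 1i), (-1 + 2i), (-1 - 2i), (3 + 1i), (3 - 1i).
Their magnitudes are: 3.162, 3.162, 2.236, 2.236, 3.162, 3.162.
Zeros with |z| < R = 2.5: (-1 + 2i), (-1 - 2i).
Count = 2.
By the argument principle, (1/2πi) ∮_{|z|=R} p'(z)/p(z) dz equals exactly this count.

Number of zeros inside |z| < 2.5: 2.


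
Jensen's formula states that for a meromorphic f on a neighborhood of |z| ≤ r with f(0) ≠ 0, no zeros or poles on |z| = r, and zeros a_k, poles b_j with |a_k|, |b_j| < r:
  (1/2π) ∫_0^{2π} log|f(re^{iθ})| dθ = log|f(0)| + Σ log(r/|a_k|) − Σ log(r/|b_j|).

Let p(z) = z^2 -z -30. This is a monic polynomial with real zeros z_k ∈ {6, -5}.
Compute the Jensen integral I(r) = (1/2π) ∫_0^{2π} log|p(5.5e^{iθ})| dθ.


Zeros: -5, 6; r = 5.5.
Inside |z| < r: -5. Outside (|z| ≥ r): 6.
p(0) = -30, so log|p(0)| = log(30) = 3.4012.
Apply Jensen: I(r) = log|p(0)| + Σ_k log(r/|z_k|), summed over zeros inside |z| < r.
  log(r/|z_k|) for z_k = -5: log(5.5/5) = 0.0953
  Outside zeros (6) contribute nothing to the Jensen sum.
Sum over inside zeros: 0.0953.
I(r) = log|p(0)| + (inside sum) = 3.4012 + 0.0953 = 3.4965.
Note: since some zeros are outside |z| ≤ r, the simplified n·log(r) form does NOT apply — only the inside zeros contribute.

I(r) ≈ 3.4965.


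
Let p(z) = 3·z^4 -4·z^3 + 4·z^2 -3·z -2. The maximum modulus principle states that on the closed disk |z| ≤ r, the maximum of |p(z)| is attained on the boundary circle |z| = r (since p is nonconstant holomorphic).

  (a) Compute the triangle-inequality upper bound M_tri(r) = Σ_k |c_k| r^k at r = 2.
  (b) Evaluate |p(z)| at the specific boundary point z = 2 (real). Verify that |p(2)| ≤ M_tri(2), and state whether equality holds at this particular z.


Coefficients: c_0 = -2, c_1 = -3, c_2 = 4, c_3 = -4, c_4 = 3. Radius r = 2.
Part (a). Triangle bound: M_tri(r) = Σ_k |c_k| r^k
  = |-2|·2^0 + |-3|·2^1 + |4|·2^2 + |-4|·2^3 + |3|·2^4
  = 2 + 6 + 16 + 32 + 48 = 104.
This bounds M(r) := max_{|z|=r} |p(z)| from above; equality holds iff all terms c_k z^k can be made to align in phase at a single z on |z|=r.
Part (b). At z = 2 (real, on the circle |z| = r):
  p(2) = (-2)·2^0 + (-3)·2^1 + (4)·2^2 + (-4)·2^3 + (3)·2^4 = 24.
  |p(2)| = 24.
Check: |p(2)| = 24 ≤ 104 = M_tri(2). ✓ Equality does not hold at z = 2 (the coefficients have mixed signs, so the terms do not all align in phase there).

M_tri(2) = 104; |p(2)| = 24; equality at z=2: no.


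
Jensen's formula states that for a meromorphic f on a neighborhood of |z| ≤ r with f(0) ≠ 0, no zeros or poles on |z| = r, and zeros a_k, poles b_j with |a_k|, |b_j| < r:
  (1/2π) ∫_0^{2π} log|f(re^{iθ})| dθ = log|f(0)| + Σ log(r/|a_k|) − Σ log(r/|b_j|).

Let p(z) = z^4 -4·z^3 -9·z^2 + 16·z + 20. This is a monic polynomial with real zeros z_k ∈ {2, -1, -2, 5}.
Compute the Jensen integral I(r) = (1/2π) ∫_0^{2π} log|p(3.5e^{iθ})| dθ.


Zeros: -2, -1, 2, 5; r = 3.5.
Inside |z| < r: -2, -1, 2. Outside (|z| ≥ r): 5.
p(0) = 20, so log|p(0)| = log(20) = 2.9957.
Apply Jensen: I(r) = log|p(0)| + Σ_k log(r/|z_k|), summed over zeros inside |z| < r.
  log(r/|z_k|) for z_k = 2: log(3.5/2) = 0.5596
  log(r/|z_k|) for z_k = -1: log(3.5/1) = 1.2528
  log(r/|z_k|) for z_k = -2: log(3.5/2) = 0.5596
  Outside zeros (5) contribute nothing to the Jensen sum.
Sum over inside zeros: 2.3720.
I(r) = log|p(0)| + (inside sum) = 2.9957 + 2.3720 = 5.3677.
Note: since some zeros are outside |z| ≤ r, the simplified n·log(r) form does NOT apply — only the inside zeros contribute.

I(r) ≈ 5.3677.


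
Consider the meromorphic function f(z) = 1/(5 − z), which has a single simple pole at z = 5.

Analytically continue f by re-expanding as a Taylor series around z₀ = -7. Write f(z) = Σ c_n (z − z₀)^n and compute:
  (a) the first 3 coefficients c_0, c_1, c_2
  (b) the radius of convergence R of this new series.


Let w = z − z₀, so z = z₀ + w.
Then 5 − z = 5 − (z₀ + w) = (5 − z₀) − w = 12 − w.
f(z) = 1/(12 − w) = (1/(12)) · 1/(1 − w/(12)) = Σ_{n≥0} w^n / (12)^(n+1).
So c_n = 1/(12)^(n+1):
  c_0 = 1/(12)^1 = 1/12.
  c_1 = 1/(12)^2 = 1/144.
  c_2 = 1/(12)^3 = 1/1728.
The series is valid for |w/d| < 1, i.e. |z − z₀| < |d|.
Radius of convergence: R = |5 − z₀| = |12| = 12 (distance from z₀ to the singularity z = 5).

c_0 = 1/12, c_1 = 1/144, c_2 = 1/1728; R = 12.


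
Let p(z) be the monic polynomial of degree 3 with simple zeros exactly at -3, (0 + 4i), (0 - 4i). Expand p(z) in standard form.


The polynomial is p(z) = ∏_{α ∈ S} (z − α), where S = {-3, (0 + 4i), (0 - 4i)}.
Expanding the product yields: p(z) = z^3 + 3·z^2 + 16·z + 48.
Note conjugate pairs combine to real quadratics: (z − (0+4i))(z − (0−4i)) = z² + 16.
The resulting polynomial has degree 3 and real coefficients as required.

p(z) = z^3 + 3·z^2 + 16·z + 48.


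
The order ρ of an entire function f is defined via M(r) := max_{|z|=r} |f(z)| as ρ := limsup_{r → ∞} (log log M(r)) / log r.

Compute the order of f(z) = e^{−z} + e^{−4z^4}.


Each summand is entire of order 1 and 4 respectively (as in the single-exponential case). The order of a sum is at most the max of the orders, so ρ ≤ 4. For the lower bound: on |z|=r choose arg z so that -4z^4 is real positive; then |e^{-4z^4}| = e^{4r^4} while |e^{-1z}| ≤ e^{1r^1} = o(e^{4r^4}). So |f| ≥ e^{4r^4}(1 − o(1)) and ρ ≥ 4. Hence ρ = max(1, 4) = 4.
Therefore ρ = 4.

Order ρ = 4.


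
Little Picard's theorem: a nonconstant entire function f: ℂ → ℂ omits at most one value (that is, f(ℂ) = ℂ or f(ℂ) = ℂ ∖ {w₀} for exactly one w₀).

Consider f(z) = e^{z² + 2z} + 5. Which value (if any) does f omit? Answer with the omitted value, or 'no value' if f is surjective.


Little Picard bounds the complement of f(ℂ) to at most one point.
The exponent g(z) = z² + 2z is a nonconstant polynomial, hence surjective onto ℂ. So e^{g(z)} takes every value in {e^w : w ∈ ℂ} = ℂ ∖ {0}. Adding 5 shifts the range to ℂ ∖ {5}. f omits exactly 5.

Omitted value: 5.


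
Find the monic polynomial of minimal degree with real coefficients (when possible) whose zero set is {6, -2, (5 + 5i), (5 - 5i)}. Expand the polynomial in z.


The polynomial is p(z) = ∏_{α ∈ S} (z − α), where S = {6, -2, (5 + 5i), (5 - 5i)}.
Expanding the product yields: p(z) = z^4 -14·z^3 + 78·z^2 -80·z -600.
Note conjugate pairs combine to real quadratics: (z − (5+5i))(z − (5−5i)) = z² − 10z + 50.
The resulting polynomial has degree 4 and real coefficients as required.

p(z) = z^4 -14·z^3 + 78·z^2 -80·z -600.


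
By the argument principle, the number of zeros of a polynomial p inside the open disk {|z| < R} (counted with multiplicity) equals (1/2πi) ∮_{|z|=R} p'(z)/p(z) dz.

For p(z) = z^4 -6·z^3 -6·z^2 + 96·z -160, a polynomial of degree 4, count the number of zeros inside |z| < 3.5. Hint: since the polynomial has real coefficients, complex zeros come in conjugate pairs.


The zeros of p are: -4, 4, (3 + 1i), (3 - 1i).
Their magnitudes are: 4, 4, 3.162, 3.162.
Zeros with |z| < R = 3.5: (3 + 1i), (3 - 1i).
Count = 2.
By the argument principle, (1/2πi) ∮_{|z|=R} p'(z)/p(z) dz equals exactly this count.

Number of zeros inside |z| < 3.5: 2.


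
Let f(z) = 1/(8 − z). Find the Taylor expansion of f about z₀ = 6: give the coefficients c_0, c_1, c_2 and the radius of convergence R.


Let w = z − z₀, so z = z₀ + w.
Then 8 − z = 8 − (z₀ + w) = (8 − z₀) − w = 2 − w.
f(z) = 1/(2 − w) = (1/(2)) · 1/(1 − w/(2)) = Σ_{n≥0} w^n / (2)^(n+1).
So c_n = 1/(2)^(n+1):
  c_0 = 1/(2)^1 = 1/2.
  c_1 = 1/(2)^2 = 1/4.
  c_2 = 1/(2)^3 = 1/8.
The series is valid for |w/d| < 1, i.e. |z − z₀| < |d|.
Radius of convergence: R = |8 − z₀| = |2| = 2 (distance from z₀ to the singularity z = 8).

c_0 = 1/2, c_1 = 1/4, c_2 = 1/8; R = 2.


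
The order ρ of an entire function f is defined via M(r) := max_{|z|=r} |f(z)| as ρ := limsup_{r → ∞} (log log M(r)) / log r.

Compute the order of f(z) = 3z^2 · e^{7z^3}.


M(r) = max_{|z|=r} |3|·|z|^2·|e^{7z^3}| = 3·r^2 · e^{7r^3} (the factors attain their maxima compatibly on |z|=r). Then log M(r) = log 3 + 2·log r + 7r^3, dominated by the last term, so log log M(r) ~ 3·log r. The polynomial factor 3z^2 contributes only a log r term and does not affect the order. ρ = 3.
Therefore ρ = 3.

Order ρ = 3.


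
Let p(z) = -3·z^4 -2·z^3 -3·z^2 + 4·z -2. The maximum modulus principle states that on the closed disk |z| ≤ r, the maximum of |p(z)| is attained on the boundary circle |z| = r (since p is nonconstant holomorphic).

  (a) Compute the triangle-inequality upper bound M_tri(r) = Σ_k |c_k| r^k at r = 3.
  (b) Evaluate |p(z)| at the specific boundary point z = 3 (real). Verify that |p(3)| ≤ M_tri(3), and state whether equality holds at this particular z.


Coefficients: c_0 = -2, c_1 = 4, c_2 = -3, c_3 = -2, c_4 = -3. Radius r = 3.
Part (a). Triangle bound: M_tri(r) = Σ_k |c_k| r^k
  = |-2|·3^0 + |4|·3^1 + |-3|·3^2 + |-2|·3^3 + |-3|·3^4
  = 2 + 12 + 27 + 54 + 243 = 338.
This bounds M(r) := max_{|z|=r} |p(z)| from above; equality holds iff all terms c_k z^k can be made to align in phase at a single z on |z|=r.
Part (b). At z = 3 (real, on the circle |z| = r):
  p(3) = (-2)·3^0 + (4)·3^1 + (-3)·3^2 + (-2)·3^3 + (-3)·3^4 = -314.
  |p(3)| = 314.
Check: |p(3)| = 314 ≤ 338 = M_tri(3). ✓ Equality does not hold at z = 3 (the coefficients have mixed signs, so the terms do not all align in phase there).

M_tri(3) = 338; |p(3)| = 314; equality at z=3: no.


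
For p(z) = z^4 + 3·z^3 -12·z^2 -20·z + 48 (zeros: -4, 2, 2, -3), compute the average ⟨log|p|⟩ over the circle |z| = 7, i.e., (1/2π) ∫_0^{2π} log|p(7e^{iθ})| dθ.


Zeros: -4, -3, 2, 2; r = 7.
Inside |z| < r: -4, -3, 2, 2. Outside (|z| ≥ r): ∅.
p(0) = 48, so log|p(0)| = log(48) = 3.8712.
Apply Jensen: I(r) = log|p(0)| + Σ_k log(r/|z_k|), summed over zeros inside |z| < r.
  log(r/|z_k|) for z_k = -4: log(7/4) = 0.5596
  log(r/|z_k|) for z_k = 2: log(7/2) = 1.2528
  log(r/|z_k|) for z_k = 2: log(7/2) = 1.2528
  log(r/|z_k|) for z_k = -3: log(7/3) = 0.8473
Sum over inside zeros: 3.9124.
I(r) = log|p(0)| + (inside sum) = 3.8712 + 3.9124 = 7.7836.
Closed form (all zeros inside, monic): I(r) = n·log(r) = 4·log(7) = 7.7836. ✓

I(r) ≈ 7.7836.


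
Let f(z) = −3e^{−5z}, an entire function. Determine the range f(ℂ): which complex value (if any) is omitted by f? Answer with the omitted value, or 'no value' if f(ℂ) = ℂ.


Little Picard bounds the complement of f(ℂ) to at most one point.
e^{−5z} is never zero on ℂ, so -3·e^{−5z} takes every value in ℂ ∖ {0}. Adding 0 shifts the range to ℂ ∖ {0}. Thus f omits exactly the value 0.

Omitted value: 0.


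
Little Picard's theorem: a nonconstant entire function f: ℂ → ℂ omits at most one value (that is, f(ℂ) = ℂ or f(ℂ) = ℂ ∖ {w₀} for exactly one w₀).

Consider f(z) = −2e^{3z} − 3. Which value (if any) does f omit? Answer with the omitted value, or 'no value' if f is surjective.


Little Picard bounds the complement of f(ℂ) to at most one point.
e^{3z} is never zero on ℂ, so -2·e^{3z} takes every value in ℂ ∖ {0}. Adding -3 shifts the range to ℂ ∖ {-3}. Thus f omits exactly the value -3.

Omitted value: -3.


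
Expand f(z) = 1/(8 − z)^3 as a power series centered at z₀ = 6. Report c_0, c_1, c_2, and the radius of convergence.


Let w = z − z₀, so z = z₀ + w.
Then 8 − z = 8 − (z₀ + w) = (8 − z₀) − w = 2 − w.
f(z) = 1/(2 − w)^3 = (1/(2)^3) · (1 − w/(2))^{−3}.
By the binomial series (1−u)^{−3} = Σ_{n≥0} C(n+2, 2) u^n for |u|<1, with u = w/(2):
  c_n = C(n+2, 2) / (2)^(n+3).
  c_0 = 1/(2)^3 = 1/8.
  c_1 = 3/(2)^4 = 3/16.
  c_2 = 6/(2)^5 = 3/16.
The series is valid for |w/d| < 1, i.e. |z − z₀| < |d|.
Radius of convergence: R = |8 − z₀| = |2| = 2 (distance from z₀ to the singularity z = 8).

c_0 = 1/8, c_1 = 3/16, c_2 = 3/16; R = 2.


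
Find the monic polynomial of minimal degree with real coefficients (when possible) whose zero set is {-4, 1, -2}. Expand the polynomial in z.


The polynomial is p(z) = ∏_{α ∈ S} (z − α), where S = {-4, 1, -2}.
Expanding the product yields: p(z) = z^3 + 5·z^2 + 2·z -8.
The resulting polynomial has degree 3 and real coefficients as required.

p(z) = z^3 + 5·z^2 + 2·z -8.


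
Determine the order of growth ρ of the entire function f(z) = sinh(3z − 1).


sinh(w) is a linear combination of e^{iw} and e^{−iw} (or e^w, e^{−w} in the hyperbolic case), so |sinh(w)| ≤ e^{|w|}. With w = 3z − 1, |w| ≤ 3|z| + 1 = 3r + 1 on |z| = r, giving M(r) ≤ e^{3r + 1}, so ρ ≤ 1. On a suitable ray (z = it for sin/cos; z = t for sinh/cosh, t real → ∞), |sinh(3z − 1)| grows like e^{3|t|}/2, so ρ ≥ 1. Hence ρ = 1.
Therefore ρ = 1.

Order ρ = 1.


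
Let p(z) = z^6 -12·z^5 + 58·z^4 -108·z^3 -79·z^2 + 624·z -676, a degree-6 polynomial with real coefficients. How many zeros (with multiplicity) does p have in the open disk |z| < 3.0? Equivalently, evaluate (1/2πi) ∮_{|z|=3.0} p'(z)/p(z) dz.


The zeros of p are: (3 + 2i), (3 - 2i), -2, (3 + 2i), (3 - 2i), 2.
Their magnitudes are: 3.606, 3.606, 2, 3.606, 3.606, 2.
Zeros with |z| < R = 3.0: -2, 2.
Count = 2.
By the argument principle, (1/2πi) ∮_{|z|=R} p'(z)/p(z) dz equals exactly this count.

Number of zeros inside |z| < 3.0: 2.


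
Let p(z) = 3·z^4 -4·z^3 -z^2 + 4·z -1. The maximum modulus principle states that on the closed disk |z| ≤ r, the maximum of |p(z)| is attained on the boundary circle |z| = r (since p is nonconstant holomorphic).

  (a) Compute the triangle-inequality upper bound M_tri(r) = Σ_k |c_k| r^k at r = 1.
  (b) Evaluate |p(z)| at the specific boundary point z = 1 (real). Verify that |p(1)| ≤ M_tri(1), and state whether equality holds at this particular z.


Coefficients: c_0 = -1, c_1 = 4, c_2 = -1, c_3 = -4, c_4 = 3. Radius r = 1.
Part (a). Triangle bound: M_tri(r) = Σ_k |c_k| r^k
  = |-1|·1^0 + |4|·1^1 + |-1|·1^2 + |-4|·1^3 + |3|·1^4
  = 1 + 4 + 1 + 4 + 3 = 13.
This bounds M(r) := max_{|z|=r} |p(z)| from above; equality holds iff all terms c_k z^k can be made to align in phase at a single z on |z|=r.
Part (b). At z = 1 (real, on the circle |z| = r):
  p(1) = (-1)·1^0 + (4)·1^1 + (-1)·1^2 + (-4)·1^3 + (3)·1^4 = 1.
  |p(1)| = 1.
Check: |p(1)| = 1 ≤ 13 = M_tri(1). ✓ Equality does not hold at z = 1 (the coefficients have mixed signs, so the terms do not all align in phase there).

M_tri(1) = 13; |p(1)| = 1; equality at z=1: no.


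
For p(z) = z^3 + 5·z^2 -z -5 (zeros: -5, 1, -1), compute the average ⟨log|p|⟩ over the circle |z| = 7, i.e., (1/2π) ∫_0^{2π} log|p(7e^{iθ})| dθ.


Zeros: -5, -1, 1; r = 7.
Inside |z| < r: -5, -1, 1. Outside (|z| ≥ r): ∅.
p(0) = -5, so log|p(0)| = log(5) = 1.6094.
Apply Jensen: I(r) = log|p(0)| + Σ_k log(r/|z_k|), summed over zeros inside |z| < r.
  log(r/|z_k|) for z_k = -5: log(7/5) = 0.3365
  log(r/|z_k|) for z_k = 1: log(7/1) = 1.9459
  log(r/|z_k|) for z_k = -1: log(7/1) = 1.9459
Sum over inside zeros: 4.2283.
I(r) = log|p(0)| + (inside sum) = 1.6094 + 4.2283 = 5.8377.
Closed form (all zeros inside, monic): I(r) = n·log(r) = 3·log(7) = 5.8377. ✓

I(r) ≈ 5.8377.


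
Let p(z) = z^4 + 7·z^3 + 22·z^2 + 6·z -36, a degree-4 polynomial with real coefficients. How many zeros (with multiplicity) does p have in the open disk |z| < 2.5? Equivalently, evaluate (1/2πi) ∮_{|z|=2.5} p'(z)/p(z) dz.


The zeros of p are: 1, -2, (-3 + 3i), (-3 - 3i).
Their magnitudes are: 1, 2, 4.243, 4.243.
Zeros with |z| < R = 2.5: 1, -2.
Count = 2.
By the argument principle, (1/2πi) ∮_{|z|=R} p'(z)/p(z) dz equals exactly this count.

Number of zeros inside |z| < 2.5: 2.


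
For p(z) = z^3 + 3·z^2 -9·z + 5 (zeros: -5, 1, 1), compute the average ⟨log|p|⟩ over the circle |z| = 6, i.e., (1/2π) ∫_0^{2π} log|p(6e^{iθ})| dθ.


Zeros: -5, 1, 1; r = 6.
Inside |z| < r: -5, 1, 1. Outside (|z| ≥ r): ∅.
p(0) = 5, so log|p(0)| = log(5) = 1.6094.
Apply Jensen: I(r) = log|p(0)| + Σ_k log(r/|z_k|), summed over zeros inside |z| < r.
  log(r/|z_k|) for z_k = -5: log(6/5) = 0.1823
  log(r/|z_k|) for z_k = 1: log(6/1) = 1.7918
  log(r/|z_k|) for z_k = 1: log(6/1) = 1.7918
Sum over inside zeros: 3.7658.
I(r) = log|p(0)| + (inside sum) = 1.6094 + 3.7658 = 5.3753.
Closed form (all zeros inside, monic): I(r) = n·log(r) = 3·log(6) = 5.3753. ✓

I(r) ≈ 5.3753.


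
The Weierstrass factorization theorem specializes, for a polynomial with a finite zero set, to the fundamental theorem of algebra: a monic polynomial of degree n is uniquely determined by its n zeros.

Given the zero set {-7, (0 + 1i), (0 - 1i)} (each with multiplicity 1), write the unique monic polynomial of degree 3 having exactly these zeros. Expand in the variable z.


The polynomial is p(z) = ∏_{α ∈ S} (z − α), where S = {-7, (0 + 1i), (0 - 1i)}.
Expanding the product yields: p(z) = z^3 + 7·z^2 + z + 7.
Note conjugate pairs combine to real quadratics: (z − (0+1i))(z − (0−1i)) = z² + 1.
The resulting polynomial has degree 3 and real coefficients as required.

p(z) = z^3 + 7·z^2 + z + 7.


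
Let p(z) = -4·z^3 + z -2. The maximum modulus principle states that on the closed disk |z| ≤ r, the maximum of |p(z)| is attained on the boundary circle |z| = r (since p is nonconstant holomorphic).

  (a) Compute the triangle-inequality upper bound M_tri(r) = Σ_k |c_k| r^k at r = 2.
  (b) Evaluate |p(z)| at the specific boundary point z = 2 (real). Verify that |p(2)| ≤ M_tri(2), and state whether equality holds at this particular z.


Coefficients: c_0 = -2, c_1 = 1, c_2 = 0, c_3 = -4. Radius r = 2.
Part (a). Triangle bound: M_tri(r) = Σ_k |c_k| r^k
  = |-2|·2^0 + |1|·2^1 + |0|·2^2 + |-4|·2^3
  = 2 + 2 + 0 + 32 = 36.
This bounds M(r) := max_{|z|=r} |p(z)| from above; equality holds iff all terms c_k z^k can be made to align in phase at a single z on |z|=r.
Part (b). At z = 2 (real, on the circle |z| = r):
  p(2) = (-2)·2^0 + (1)·2^1 + (0)·2^2 + (-4)·2^3 = -32.
  |p(2)| = 32.
Check: |p(2)| = 32 ≤ 36 = M_tri(2). ✓ Equality does not hold at z = 2 (the coefficients have mixed signs, so the terms do not all align in phase there).

M_tri(2) = 36; |p(2)| = 32; equality at z=2: no.


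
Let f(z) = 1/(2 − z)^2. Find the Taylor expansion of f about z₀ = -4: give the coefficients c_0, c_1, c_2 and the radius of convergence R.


Let w = z − z₀, so z = z₀ + w.
Then 2 − z = 2 − (z₀ + w) = (2 − z₀) − w = 6 − w.
f(z) = 1/(6 − w)^2 = (1/(6)^2) · (1 − w/(6))^{−2}.
By the binomial series (1−u)^{−2} = Σ_{n≥0} C(n+1, 1) u^n for |u|<1, with u = w/(6):
  c_n = C(n+1, 1) / (6)^(n+2).
  c_0 = 1/(6)^2 = 1/36.
  c_1 = 2/(6)^3 = 1/108.
  c_2 = 3/(6)^4 = 1/432.
The series is valid for |w/d| < 1, i.e. |z − z₀| < |d|.
Radius of convergence: R = |2 − z₀| = |6| = 6 (distance from z₀ to the singularity z = 2).

c_0 = 1/36, c_1 = 1/108, c_2 = 1/432; R = 6.


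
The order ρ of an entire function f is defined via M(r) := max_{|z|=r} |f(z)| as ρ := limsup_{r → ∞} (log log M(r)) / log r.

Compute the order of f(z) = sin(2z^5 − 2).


Write sin(w) = (e^{iw} ± e^{−iw})/(2 or 2i), so |sin(w)| ≤ e^{|w|}. With w = 2z^5 − 2, |w| ≤ 2r^5 + 2 on |z|=r, giving M(r) ≤ e^{2r^5 + 2} and ρ ≤ 5. For the lower bound, choose z on |z|=r with 2z^5 purely imaginary of modulus 2r^5; then |sin(2z^5 − 2)| grows like e^{2r^5}/2, so ρ ≥ 5. Hence ρ = 5.
Therefore ρ = 5.

Order ρ = 5.


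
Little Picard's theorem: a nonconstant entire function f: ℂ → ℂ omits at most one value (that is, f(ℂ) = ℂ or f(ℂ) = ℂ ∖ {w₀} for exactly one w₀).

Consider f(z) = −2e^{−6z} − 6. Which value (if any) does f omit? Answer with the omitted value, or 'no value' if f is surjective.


Little Picard bounds the complement of f(ℂ) to at most one point.
e^{−6z} is never zero on ℂ, so -2·e^{−6z} takes every value in ℂ ∖ {0}. Adding -6 shifts the range to ℂ ∖ {-6}. Thus f omits exactly the value -6.

Omitted value: -6.


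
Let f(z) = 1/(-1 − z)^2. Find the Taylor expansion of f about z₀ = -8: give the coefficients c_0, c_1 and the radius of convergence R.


Let w = z − z₀, so z = z₀ + w.
Then -1 − z = -1 − (z₀ + w) = (-1 − z₀) − w = 7 − w.
f(z) = 1/(7 − w)^2 = (1/(7)^2) · (1 − w/(7))^{−2}.
By the binomial series (1−u)^{−2} = Σ_{n≥0} C(n+1, 1) u^n for |u|<1, with u = w/(7):
  c_n = C(n+1, 1) / (7)^(n+2).
  c_0 = 1/(7)^2 = 1/49.
  c_1 = 2/(7)^3 = 2/343.
The series is valid for |w/d| < 1, i.e. |z − z₀| < |d|.
Radius of convergence: R = |-1 − z₀| = |7| = 7 (distance from z₀ to the singularity z = -1).

c_0 = 1/49, c_1 = 2/343; R = 7.
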